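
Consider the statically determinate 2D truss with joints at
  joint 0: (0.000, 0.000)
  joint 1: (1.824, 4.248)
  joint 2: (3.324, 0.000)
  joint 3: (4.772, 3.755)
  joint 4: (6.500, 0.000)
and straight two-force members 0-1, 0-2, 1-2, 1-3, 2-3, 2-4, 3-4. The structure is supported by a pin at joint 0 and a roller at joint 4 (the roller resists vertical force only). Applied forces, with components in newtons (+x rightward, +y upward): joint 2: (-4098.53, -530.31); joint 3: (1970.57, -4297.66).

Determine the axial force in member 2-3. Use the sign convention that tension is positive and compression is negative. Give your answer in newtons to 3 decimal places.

246.990

N=5 nodes, M=7 members, R=3 reactions → 2N=10, M+R=10
member 0 (0-1): L=4.6230, (cx,cy)=(0.3945,0.9189)
member 1 (0-2): L=3.3240, (cx,cy)=(1.0000,0.0000)
member 2 (1-2): L=4.5051, (cx,cy)=(0.3330,-0.9429)
member 3 (1-3): L=2.9889, (cx,cy)=(0.9863,-0.1649)
member 4 (2-3): L=4.0245, (cx,cy)=(0.3598,0.9330)
member 5 (2-4): L=3.1760, (cx,cy)=(1.0000,0.0000)
member 6 (3-4): L=4.1335, (cx,cy)=(0.4180,-0.9084)
solve A·x = −loads:
  F[0-1] = -286.4922 N (compression)
  F[0-2] = -2014.9257 N (compression)
  F[1-2] = +318.0059 N (tension)
  F[1-3] = -221.9574 N (compression)
  F[2-3] = +246.9897 N (tension)
  F[2-4] = +2100.6217 N (tension)
  F[3-4] = -5024.8654 N (compression)
  Rx@0 = +2127.9600 N
  Ry@0 = +263.2509 N
  Ry@4 = +4564.7191 N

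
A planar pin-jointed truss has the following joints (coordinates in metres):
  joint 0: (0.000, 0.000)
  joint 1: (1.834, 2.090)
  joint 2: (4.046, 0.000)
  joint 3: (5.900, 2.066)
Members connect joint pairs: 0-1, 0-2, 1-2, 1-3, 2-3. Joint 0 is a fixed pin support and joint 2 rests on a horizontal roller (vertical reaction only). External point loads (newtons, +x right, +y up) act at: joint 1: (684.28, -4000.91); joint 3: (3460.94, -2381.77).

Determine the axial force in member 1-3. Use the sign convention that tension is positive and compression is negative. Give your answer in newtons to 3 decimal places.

5568.907

N=4 nodes, M=5 members, R=3 reactions → 2N=8, M+R=8
member 0 (0-1): L=2.7806, (cx,cy)=(0.6596,0.7516)
member 1 (0-2): L=4.0460, (cx,cy)=(1.0000,0.0000)
member 2 (1-2): L=3.0432, (cx,cy)=(0.7269,-0.6868)
member 3 (1-3): L=4.0661, (cx,cy)=(1.0000,-0.0059)
member 4 (2-3): L=2.7759, (cx,cy)=(0.6679,0.7443)
solve A·x = −loads:
  F[0-1] = +1363.3837 N (tension)
  F[0-2] = +3245.9685 N (tension)
  F[1-2] = -7365.6339 N (compression)
  F[1-3] = +5568.9071 N (tension)
  F[2-3] = -3156.0173 N (compression)
  Rx@0 = -4145.2200 N
  Ry@0 = -1024.7741 N
  Ry@2 = +7407.4541 N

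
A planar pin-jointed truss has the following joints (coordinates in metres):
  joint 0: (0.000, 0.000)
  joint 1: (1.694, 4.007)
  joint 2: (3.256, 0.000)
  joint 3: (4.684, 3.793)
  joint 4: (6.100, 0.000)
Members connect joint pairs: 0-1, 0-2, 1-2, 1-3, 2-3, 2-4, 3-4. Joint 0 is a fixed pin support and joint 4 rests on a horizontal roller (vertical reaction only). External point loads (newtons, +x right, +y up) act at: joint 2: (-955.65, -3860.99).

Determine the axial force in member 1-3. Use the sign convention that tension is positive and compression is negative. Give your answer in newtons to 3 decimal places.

-1508.558

N=5 nodes, M=7 members, R=3 reactions → 2N=10, M+R=10
member 0 (0-1): L=4.3504, (cx,cy)=(0.3894,0.9211)
member 1 (0-2): L=3.2560, (cx,cy)=(1.0000,0.0000)
member 2 (1-2): L=4.3007, (cx,cy)=(0.3632,-0.9317)
member 3 (1-3): L=2.9976, (cx,cy)=(0.9974,-0.0714)
member 4 (2-3): L=4.0529, (cx,cy)=(0.3523,0.9359)
member 5 (2-4): L=2.8440, (cx,cy)=(1.0000,0.0000)
member 6 (3-4): L=4.0487, (cx,cy)=(0.3497,-0.9368)
solve A·x = −loads:
  F[0-1] = -1954.3615 N (compression)
  F[0-2] = -194.6363 N (compression)
  F[1-2] = +2047.6310 N (tension)
  F[1-3] = -1508.5581 N (compression)
  F[2-3] = +2087.0241 N (tension)
  F[2-4] = +769.3672 N (tension)
  F[3-4] = -2199.8097 N (compression)
  Rx@0 = +955.6500 N
  Ry@0 = +1800.1075 N
  Ry@4 = +2060.8825 N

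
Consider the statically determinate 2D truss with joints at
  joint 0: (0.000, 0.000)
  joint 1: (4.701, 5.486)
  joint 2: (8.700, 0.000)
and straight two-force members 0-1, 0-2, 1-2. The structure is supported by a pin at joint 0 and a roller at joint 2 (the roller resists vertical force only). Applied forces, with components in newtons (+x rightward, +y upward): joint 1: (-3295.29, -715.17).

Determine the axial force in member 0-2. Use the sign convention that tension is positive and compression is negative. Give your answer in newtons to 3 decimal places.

-1233.004

N=3 nodes, M=3 members, R=3 reactions → 2N=6, M+R=6
member 0 (0-1): L=7.2247, (cx,cy)=(0.6507,0.7593)
member 1 (0-2): L=8.7000, (cx,cy)=(1.0000,0.0000)
member 2 (1-2): L=6.7888, (cx,cy)=(0.5891,-0.8081)
solve A·x = −loads:
  F[0-1] = -3169.3889 N (compression)
  F[0-2] = -1233.0042 N (compression)
  F[1-2] = +2093.1869 N (tension)
  Rx@0 = +3295.2900 N
  Ry@0 = +2406.6581 N
  Ry@2 = -1691.4881 N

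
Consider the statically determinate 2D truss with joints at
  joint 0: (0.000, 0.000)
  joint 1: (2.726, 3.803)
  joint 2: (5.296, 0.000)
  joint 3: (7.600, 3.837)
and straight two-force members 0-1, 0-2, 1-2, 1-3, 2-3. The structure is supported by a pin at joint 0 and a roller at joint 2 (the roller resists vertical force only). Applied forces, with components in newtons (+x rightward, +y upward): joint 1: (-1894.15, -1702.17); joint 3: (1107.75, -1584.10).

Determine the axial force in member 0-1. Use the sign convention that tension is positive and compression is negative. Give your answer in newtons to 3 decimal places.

N=4 nodes, M=5 members, R=3 reactions → 2N=8, M+R=8
member 0 (0-1): L=4.6791, (cx,cy)=(0.5826,0.8128)
member 1 (0-2): L=5.2960, (cx,cy)=(1.0000,0.0000)
member 2 (1-2): L=4.5900, (cx,cy)=(0.5599,-0.8285)
member 3 (1-3): L=4.8741, (cx,cy)=(1.0000,0.0070)
member 4 (2-3): L=4.4756, (cx,cy)=(0.5148,0.8573)
solve A·x = −loads:
  F[0-1] = -854.4336 N (compression)
  F[0-2] = -288.6139 N (compression)
  F[1-2] = -1198.8360 N (compression)
  F[1-3] = +2067.6641 N (tension)
  F[2-3] = -1864.5684 N (compression)
  Rx@0 = +786.4000 N
  Ry@0 = +694.4536 N
  Ry@2 = +2591.8164 N

-854.434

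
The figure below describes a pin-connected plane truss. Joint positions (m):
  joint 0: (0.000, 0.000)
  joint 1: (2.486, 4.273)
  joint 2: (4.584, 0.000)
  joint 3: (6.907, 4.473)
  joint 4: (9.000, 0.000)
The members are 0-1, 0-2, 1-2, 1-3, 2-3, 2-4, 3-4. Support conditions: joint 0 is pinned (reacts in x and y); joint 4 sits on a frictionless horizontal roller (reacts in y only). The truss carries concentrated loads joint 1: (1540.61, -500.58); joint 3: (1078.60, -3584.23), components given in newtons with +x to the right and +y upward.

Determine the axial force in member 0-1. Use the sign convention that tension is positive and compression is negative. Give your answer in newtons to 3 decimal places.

82.917

N=5 nodes, M=7 members, R=3 reactions → 2N=10, M+R=10
member 0 (0-1): L=4.9436, (cx,cy)=(0.5029,0.8644)
member 1 (0-2): L=4.5840, (cx,cy)=(1.0000,0.0000)
member 2 (1-2): L=4.7603, (cx,cy)=(0.4407,-0.8976)
member 3 (1-3): L=4.4255, (cx,cy)=(0.9990,0.0452)
member 4 (2-3): L=5.0402, (cx,cy)=(0.4609,0.8875)
member 5 (2-4): L=4.4160, (cx,cy)=(1.0000,0.0000)
member 6 (3-4): L=4.9385, (cx,cy)=(0.4238,-0.9057)
solve A·x = −loads:
  F[0-1] = +82.9174 N (tension)
  F[0-2] = +2577.5127 N (tension)
  F[1-2] = -697.5535 N (compression)
  F[1-3] = -1192.6974 N (compression)
  F[2-3] = +705.5566 N (tension)
  F[2-4] = +1944.8945 N (tension)
  F[3-4] = -4589.0024 N (compression)
  Rx@0 = -2619.2100 N
  Ry@0 = -71.6703 N
  Ry@4 = +4156.4803 N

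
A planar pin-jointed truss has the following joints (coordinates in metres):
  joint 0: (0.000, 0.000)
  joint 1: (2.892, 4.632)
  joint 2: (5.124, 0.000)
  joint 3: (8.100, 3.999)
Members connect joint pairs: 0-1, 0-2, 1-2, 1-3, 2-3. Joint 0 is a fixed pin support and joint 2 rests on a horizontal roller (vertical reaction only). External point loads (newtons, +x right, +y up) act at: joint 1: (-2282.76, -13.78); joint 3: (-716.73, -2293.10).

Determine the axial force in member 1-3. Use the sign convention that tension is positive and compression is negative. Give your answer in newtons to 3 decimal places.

914.344

N=4 nodes, M=5 members, R=3 reactions → 2N=8, M+R=8
member 0 (0-1): L=5.4607, (cx,cy)=(0.5296,0.8482)
member 1 (0-2): L=5.1240, (cx,cy)=(1.0000,0.0000)
member 2 (1-2): L=5.1417, (cx,cy)=(0.4341,-0.9009)
member 3 (1-3): L=5.2463, (cx,cy)=(0.9927,-0.1207)
member 4 (2-3): L=4.9848, (cx,cy)=(0.5970,0.8022)
solve A·x = −loads:
  F[0-1] = -1529.1797 N (compression)
  F[0-2] = -2189.6306 N (compression)
  F[1-2] = +1302.1001 N (tension)
  F[1-3] = +914.3436 N (tension)
  F[2-3] = -2720.8785 N (compression)
  Rx@0 = +2999.4900 N
  Ry@0 = +1297.1192 N
  Ry@2 = +1009.7608 N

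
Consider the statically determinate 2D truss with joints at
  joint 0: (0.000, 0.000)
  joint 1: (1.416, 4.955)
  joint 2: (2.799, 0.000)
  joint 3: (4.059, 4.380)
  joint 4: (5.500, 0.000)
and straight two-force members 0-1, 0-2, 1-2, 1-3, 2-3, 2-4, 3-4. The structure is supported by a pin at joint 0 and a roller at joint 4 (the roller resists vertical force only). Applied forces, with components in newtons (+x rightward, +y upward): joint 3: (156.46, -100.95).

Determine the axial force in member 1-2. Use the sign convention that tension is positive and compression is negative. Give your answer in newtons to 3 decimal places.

-115.234

N=5 nodes, M=7 members, R=3 reactions → 2N=10, M+R=10
member 0 (0-1): L=5.1534, (cx,cy)=(0.2748,0.9615)
member 1 (0-2): L=2.7990, (cx,cy)=(1.0000,0.0000)
member 2 (1-2): L=5.1444, (cx,cy)=(0.2688,-0.9632)
member 3 (1-3): L=2.7048, (cx,cy)=(0.9771,-0.2126)
member 4 (2-3): L=4.5576, (cx,cy)=(0.2765,0.9610)
member 5 (2-4): L=2.7010, (cx,cy)=(1.0000,0.0000)
member 6 (3-4): L=4.6110, (cx,cy)=(0.3125,-0.9499)
solve A·x = −loads:
  F[0-1] = +102.0793 N (tension)
  F[0-2] = +128.4114 N (tension)
  F[1-2] = -115.2342 N (compression)
  F[1-3] = +60.4085 N (tension)
  F[2-3] = +115.4933 N (tension)
  F[2-4] = +65.5030 N (tension)
  F[3-4] = -209.5985 N (compression)
  Rx@0 = -156.4600 N
  Ry@0 = -98.1502 N
  Ry@4 = +199.1002 N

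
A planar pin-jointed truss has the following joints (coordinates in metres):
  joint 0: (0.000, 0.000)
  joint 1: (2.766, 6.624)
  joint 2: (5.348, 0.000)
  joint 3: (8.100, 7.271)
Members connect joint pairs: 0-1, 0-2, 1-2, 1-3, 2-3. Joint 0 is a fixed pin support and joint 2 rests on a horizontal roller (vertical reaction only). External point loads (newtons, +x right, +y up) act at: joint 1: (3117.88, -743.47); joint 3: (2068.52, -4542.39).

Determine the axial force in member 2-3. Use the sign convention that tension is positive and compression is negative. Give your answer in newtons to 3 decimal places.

N=4 nodes, M=5 members, R=3 reactions → 2N=8, M+R=8
member 0 (0-1): L=7.1783, (cx,cy)=(0.3853,0.9228)
member 1 (0-2): L=5.3480, (cx,cy)=(1.0000,0.0000)
member 2 (1-2): L=7.1094, (cx,cy)=(0.3632,-0.9317)
member 3 (1-3): L=5.3731, (cx,cy)=(0.9927,0.1204)
member 4 (2-3): L=7.7744, (cx,cy)=(0.3540,0.9353)
solve A·x = −loads:
  F[0-1] = +9376.6589 N (tension)
  F[0-2] = +1573.3157 N (tension)
  F[1-2] = -9567.8044 N (compression)
  F[1-3] = +3999.1311 N (tension)
  F[2-3] = -5371.7562 N (compression)
  Rx@0 = -5186.4000 N
  Ry@0 = -8652.5923 N
  Ry@2 = +13938.4523 N

-5371.756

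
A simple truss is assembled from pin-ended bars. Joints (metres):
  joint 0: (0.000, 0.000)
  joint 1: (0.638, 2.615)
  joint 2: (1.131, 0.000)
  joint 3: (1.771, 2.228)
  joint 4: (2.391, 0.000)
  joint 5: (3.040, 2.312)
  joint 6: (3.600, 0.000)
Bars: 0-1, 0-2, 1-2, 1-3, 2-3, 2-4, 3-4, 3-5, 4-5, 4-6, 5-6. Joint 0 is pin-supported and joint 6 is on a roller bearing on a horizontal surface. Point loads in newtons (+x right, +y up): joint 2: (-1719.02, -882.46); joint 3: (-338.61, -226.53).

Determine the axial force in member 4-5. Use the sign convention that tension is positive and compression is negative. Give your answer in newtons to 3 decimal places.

192.603

N=7 nodes, M=11 members, R=3 reactions → 2N=14, M+R=14
member 0 (0-1): L=2.6917, (cx,cy)=(0.2370,0.9715)
member 1 (0-2): L=1.1310, (cx,cy)=(1.0000,0.0000)
member 2 (1-2): L=2.6611, (cx,cy)=(0.1853,-0.9827)
member 3 (1-3): L=1.1973, (cx,cy)=(0.9463,-0.3232)
member 4 (2-3): L=2.3181, (cx,cy)=(0.2761,0.9611)
member 5 (2-4): L=1.2600, (cx,cy)=(1.0000,0.0000)
member 6 (3-4): L=2.3127, (cx,cy)=(0.2681,-0.9634)
member 7 (3-5): L=1.2718, (cx,cy)=(0.9978,0.0660)
member 8 (4-5): L=2.4014, (cx,cy)=(0.2703,0.9628)
member 9 (4-6): L=1.2090, (cx,cy)=(1.0000,0.0000)
member 10 (5-6): L=2.3789, (cx,cy)=(0.2354,-0.9719)
solve A·x = −loads:
  F[0-1] = -957.1475 N (compression)
  F[0-2] = -1830.7625 N (compression)
  F[1-2] = +1095.6656 N (tension)
  F[1-3] = -454.2391 N (compression)
  F[2-3] = -202.0932 N (compression)
  F[2-4] = +147.0405 N (tension)
  F[3-4] = -192.4811 N (compression)
  F[3-5] = -95.6472 N (compression)
  F[4-5] = +192.6026 N (tension)
  F[4-6] = +43.3849 N (tension)
  F[5-6] = -184.2971 N (compression)
  Rx@0 = +2057.6300 N
  Ry@0 = +929.8723 N
  Ry@6 = +179.1177 N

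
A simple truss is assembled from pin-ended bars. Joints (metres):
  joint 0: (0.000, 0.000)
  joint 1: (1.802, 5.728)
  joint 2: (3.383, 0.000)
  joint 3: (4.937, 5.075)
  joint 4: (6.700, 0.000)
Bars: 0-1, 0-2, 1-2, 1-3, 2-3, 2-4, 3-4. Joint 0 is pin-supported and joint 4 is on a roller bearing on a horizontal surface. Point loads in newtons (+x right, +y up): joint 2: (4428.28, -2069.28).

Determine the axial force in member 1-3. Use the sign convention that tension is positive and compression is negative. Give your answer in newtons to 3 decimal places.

N=5 nodes, M=7 members, R=3 reactions → 2N=10, M+R=10
member 0 (0-1): L=6.0048, (cx,cy)=(0.3001,0.9539)
member 1 (0-2): L=3.3830, (cx,cy)=(1.0000,0.0000)
member 2 (1-2): L=5.9422, (cx,cy)=(0.2661,-0.9640)
member 3 (1-3): L=3.2023, (cx,cy)=(0.9790,-0.2039)
member 4 (2-3): L=5.3076, (cx,cy)=(0.2928,0.9562)
member 5 (2-4): L=3.3170, (cx,cy)=(1.0000,0.0000)
member 6 (3-4): L=5.3725, (cx,cy)=(0.3282,-0.9446)
solve A·x = −loads:
  F[0-1] = -1073.9470 N (compression)
  F[0-2] = +4750.5662 N (tension)
  F[1-2] = +1201.4692 N (tension)
  F[1-3] = -655.7318 N (compression)
  F[2-3] = +952.8747 N (tension)
  F[2-4] = +362.9633 N (tension)
  F[3-4] = -1106.0815 N (compression)
  Rx@0 = -4428.2800 N
  Ry@0 = +1024.4480 N
  Ry@4 = +1044.8320 N

-655.732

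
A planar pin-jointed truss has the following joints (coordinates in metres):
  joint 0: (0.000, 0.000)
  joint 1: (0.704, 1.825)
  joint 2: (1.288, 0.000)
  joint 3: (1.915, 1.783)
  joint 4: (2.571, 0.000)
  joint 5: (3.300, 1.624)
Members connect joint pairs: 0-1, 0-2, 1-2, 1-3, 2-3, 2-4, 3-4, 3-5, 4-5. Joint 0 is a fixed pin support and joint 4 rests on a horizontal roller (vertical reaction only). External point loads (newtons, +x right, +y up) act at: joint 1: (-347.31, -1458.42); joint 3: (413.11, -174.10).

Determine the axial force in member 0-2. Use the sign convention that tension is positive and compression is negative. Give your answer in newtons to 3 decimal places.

N=6 nodes, M=9 members, R=3 reactions → 2N=12, M+R=12
member 0 (0-1): L=1.9561, (cx,cy)=(0.3599,0.9330)
member 1 (0-2): L=1.2880, (cx,cy)=(1.0000,0.0000)
member 2 (1-2): L=1.9162, (cx,cy)=(0.3048,-0.9524)
member 3 (1-3): L=1.2117, (cx,cy)=(0.9994,-0.0347)
member 4 (2-3): L=1.8900, (cx,cy)=(0.3317,0.9434)
member 5 (2-4): L=1.2830, (cx,cy)=(1.0000,0.0000)
member 6 (3-4): L=1.8998, (cx,cy)=(0.3453,-0.9385)
member 7 (3-5): L=1.3941, (cx,cy)=(0.9935,-0.1141)
member 8 (4-5): L=1.7801, (cx,cy)=(0.4095,0.9123)
solve A·x = −loads:
  F[0-1] = -1139.9205 N (compression)
  F[0-2] = +476.0618 N (tension)
  F[1-2] = -416.9467 N (compression)
  F[1-3] = +64.1620 N (tension)
  F[2-3] = +420.9482 N (tension)
  F[2-4] = +209.3410 N (tension)
  F[3-4] = -606.2747 N (compression)
  F[3-5] = +0.0000 N (tension)
  F[4-5] = -0.0000 N (compression)
  Rx@0 = -65.8000 N
  Ry@0 = +1063.5338 N
  Ry@4 = +568.9862 N

476.062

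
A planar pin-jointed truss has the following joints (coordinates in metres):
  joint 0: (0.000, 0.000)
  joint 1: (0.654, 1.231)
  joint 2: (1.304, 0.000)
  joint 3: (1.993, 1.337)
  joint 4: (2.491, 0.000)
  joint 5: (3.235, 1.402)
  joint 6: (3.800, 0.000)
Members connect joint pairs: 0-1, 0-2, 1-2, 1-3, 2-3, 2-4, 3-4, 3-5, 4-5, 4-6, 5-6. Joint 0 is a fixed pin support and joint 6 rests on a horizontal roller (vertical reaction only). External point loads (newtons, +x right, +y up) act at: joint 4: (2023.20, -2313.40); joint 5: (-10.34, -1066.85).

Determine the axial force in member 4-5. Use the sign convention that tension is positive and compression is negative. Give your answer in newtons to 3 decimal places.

1636.776

N=7 nodes, M=11 members, R=3 reactions → 2N=14, M+R=14
member 0 (0-1): L=1.3939, (cx,cy)=(0.4692,0.8831)
member 1 (0-2): L=1.3040, (cx,cy)=(1.0000,0.0000)
member 2 (1-2): L=1.3921, (cx,cy)=(0.4669,-0.8843)
member 3 (1-3): L=1.3432, (cx,cy)=(0.9969,0.0789)
member 4 (2-3): L=1.5041, (cx,cy)=(0.4581,0.8889)
member 5 (2-4): L=1.1870, (cx,cy)=(1.0000,0.0000)
member 6 (3-4): L=1.4267, (cx,cy)=(0.3490,-0.9371)
member 7 (3-5): L=1.2437, (cx,cy)=(0.9986,0.0523)
member 8 (4-5): L=1.5872, (cx,cy)=(0.4688,0.8833)
member 9 (4-6): L=1.3090, (cx,cy)=(1.0000,0.0000)
member 10 (5-6): L=1.5116, (cx,cy)=(0.3738,-0.9275)
solve A·x = −loads:
  F[0-1] = -1086.3290 N (compression)
  F[0-2] = +2522.5359 N (tension)
  F[1-2] = +997.5450 N (tension)
  F[1-3] = -978.5117 N (compression)
  F[2-3] = -992.3662 N (compression)
  F[2-4] = +3442.9069 N (tension)
  F[3-4] = +925.8201 N (tension)
  F[3-5] = -1755.6026 N (compression)
  F[4-5] = +1636.7761 N (tension)
  F[4-6] = +975.6147 N (tension)
  F[5-6] = -2610.0976 N (compression)
  Rx@0 = -2012.8600 N
  Ry@0 = +959.3441 N
  Ry@6 = +2420.9059 N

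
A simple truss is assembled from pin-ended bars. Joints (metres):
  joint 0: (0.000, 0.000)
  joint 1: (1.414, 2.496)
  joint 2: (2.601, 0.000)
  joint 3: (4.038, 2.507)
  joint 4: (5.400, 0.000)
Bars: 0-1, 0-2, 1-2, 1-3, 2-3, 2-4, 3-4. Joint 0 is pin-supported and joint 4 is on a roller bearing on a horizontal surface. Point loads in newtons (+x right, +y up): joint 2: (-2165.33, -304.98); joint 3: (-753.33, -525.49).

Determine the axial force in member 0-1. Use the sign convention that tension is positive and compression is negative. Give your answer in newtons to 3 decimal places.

N=5 nodes, M=7 members, R=3 reactions → 2N=10, M+R=10
member 0 (0-1): L=2.8687, (cx,cy)=(0.4929,0.8701)
member 1 (0-2): L=2.6010, (cx,cy)=(1.0000,0.0000)
member 2 (1-2): L=2.7639, (cx,cy)=(0.4295,-0.9031)
member 3 (1-3): L=2.6240, (cx,cy)=(1.0000,0.0042)
member 4 (2-3): L=2.8896, (cx,cy)=(0.4973,0.8676)
member 5 (2-4): L=2.7990, (cx,cy)=(1.0000,0.0000)
member 6 (3-4): L=2.8531, (cx,cy)=(0.4774,-0.8787)
solve A·x = −loads:
  F[0-1] = -735.9789 N (compression)
  F[0-2] = -2555.8908 N (compression)
  F[1-2] = +705.9944 N (tension)
  F[1-3] = -665.9785 N (compression)
  F[2-3] = -383.3529 N (compression)
  F[2-4] = +103.2817 N (tension)
  F[3-4] = -216.3519 N (compression)
  Rx@0 = +2918.6600 N
  Ry@0 = +640.3620 N
  Ry@4 = +190.1080 N

-735.979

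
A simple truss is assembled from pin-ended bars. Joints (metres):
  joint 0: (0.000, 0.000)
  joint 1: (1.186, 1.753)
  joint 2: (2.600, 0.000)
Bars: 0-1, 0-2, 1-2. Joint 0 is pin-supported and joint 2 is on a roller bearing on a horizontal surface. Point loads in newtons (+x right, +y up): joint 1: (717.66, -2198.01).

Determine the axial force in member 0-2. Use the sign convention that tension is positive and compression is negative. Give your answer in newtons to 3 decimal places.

N=3 nodes, M=3 members, R=3 reactions → 2N=6, M+R=6
member 0 (0-1): L=2.1165, (cx,cy)=(0.5604,0.8283)
member 1 (0-2): L=2.6000, (cx,cy)=(1.0000,0.0000)
member 2 (1-2): L=2.2522, (cx,cy)=(0.6278,-0.7784)
solve A·x = −loads:
  F[0-1] = -859.0520 N (compression)
  F[0-2] = +1199.0358 N (tension)
  F[1-2] = -1909.8080 N (compression)
  Rx@0 = -717.6600 N
  Ry@0 = +711.5108 N
  Ry@2 = +1486.4992 N

1199.036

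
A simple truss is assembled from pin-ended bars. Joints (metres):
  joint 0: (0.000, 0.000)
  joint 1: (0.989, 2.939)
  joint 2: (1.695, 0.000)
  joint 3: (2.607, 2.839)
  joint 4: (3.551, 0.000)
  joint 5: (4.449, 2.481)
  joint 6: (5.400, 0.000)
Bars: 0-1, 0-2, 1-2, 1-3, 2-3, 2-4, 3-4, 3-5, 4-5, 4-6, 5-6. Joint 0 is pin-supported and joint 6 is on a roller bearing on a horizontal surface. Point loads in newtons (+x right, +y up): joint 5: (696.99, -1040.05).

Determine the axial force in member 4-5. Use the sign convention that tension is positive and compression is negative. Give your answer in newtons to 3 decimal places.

183.649

N=7 nodes, M=11 members, R=3 reactions → 2N=14, M+R=14
member 0 (0-1): L=3.1009, (cx,cy)=(0.3189,0.9478)
member 1 (0-2): L=1.6950, (cx,cy)=(1.0000,0.0000)
member 2 (1-2): L=3.0226, (cx,cy)=(0.2336,-0.9723)
member 3 (1-3): L=1.6211, (cx,cy)=(0.9981,-0.0617)
member 4 (2-3): L=2.9819, (cx,cy)=(0.3058,0.9521)
member 5 (2-4): L=1.8560, (cx,cy)=(1.0000,0.0000)
member 6 (3-4): L=2.9918, (cx,cy)=(0.3155,-0.9489)
member 7 (3-5): L=1.8765, (cx,cy)=(0.9816,-0.1908)
member 8 (4-5): L=2.6385, (cx,cy)=(0.3403,0.9403)
member 9 (4-6): L=1.8490, (cx,cy)=(1.0000,0.0000)
member 10 (5-6): L=2.6570, (cx,cy)=(0.3579,-0.9338)
solve A·x = −loads:
  F[0-1] = +144.6162 N (tension)
  F[0-2] = +650.8668 N (tension)
  F[1-2] = -146.0632 N (compression)
  F[1-3] = +80.3928 N (tension)
  F[2-3] = +149.1712 N (tension)
  F[2-4] = +571.1269 N (tension)
  F[3-4] = -181.9818 N (compression)
  F[3-5] = +186.7126 N (tension)
  F[4-5] = +183.6492 N (tension)
  F[4-6] = +451.2032 N (tension)
  F[5-6] = -1260.6274 N (compression)
  Rx@0 = -696.9900 N
  Ry@0 = -137.0638 N
  Ry@6 = +1177.1138 N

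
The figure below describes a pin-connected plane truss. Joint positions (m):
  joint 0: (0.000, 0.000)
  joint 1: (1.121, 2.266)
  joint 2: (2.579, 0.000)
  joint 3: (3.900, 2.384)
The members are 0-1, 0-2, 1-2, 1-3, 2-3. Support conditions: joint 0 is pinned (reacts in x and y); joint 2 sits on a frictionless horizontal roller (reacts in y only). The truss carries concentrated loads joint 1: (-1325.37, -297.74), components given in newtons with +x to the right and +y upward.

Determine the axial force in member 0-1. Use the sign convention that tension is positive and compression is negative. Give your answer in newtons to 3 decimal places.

-1487.017

N=4 nodes, M=5 members, R=3 reactions → 2N=8, M+R=8
member 0 (0-1): L=2.5281, (cx,cy)=(0.4434,0.8963)
member 1 (0-2): L=2.5790, (cx,cy)=(1.0000,0.0000)
member 2 (1-2): L=2.6945, (cx,cy)=(0.5411,-0.8410)
member 3 (1-3): L=2.7815, (cx,cy)=(0.9991,0.0424)
member 4 (2-3): L=2.7255, (cx,cy)=(0.4847,0.8747)
solve A·x = −loads:
  F[0-1] = -1487.0168 N (compression)
  F[0-2] = -666.0085 N (compression)
  F[1-2] = +1230.8527 N (tension)
  F[1-3] = +0.0000 N (tension)
  F[2-3] = +0.0000 N (tension)
  Rx@0 = +1325.3700 N
  Ry@0 = +1332.8396 N
  Ry@2 = -1035.0996 N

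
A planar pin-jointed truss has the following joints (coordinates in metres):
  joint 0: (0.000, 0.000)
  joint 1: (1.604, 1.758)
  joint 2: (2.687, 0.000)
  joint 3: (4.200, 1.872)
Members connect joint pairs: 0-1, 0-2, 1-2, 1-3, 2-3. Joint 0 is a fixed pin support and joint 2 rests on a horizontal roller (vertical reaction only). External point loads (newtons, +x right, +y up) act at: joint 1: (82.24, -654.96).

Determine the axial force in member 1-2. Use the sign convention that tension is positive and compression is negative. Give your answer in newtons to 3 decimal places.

-522.409

N=4 nodes, M=5 members, R=3 reactions → 2N=8, M+R=8
member 0 (0-1): L=2.3798, (cx,cy)=(0.6740,0.7387)
member 1 (0-2): L=2.6870, (cx,cy)=(1.0000,0.0000)
member 2 (1-2): L=2.0648, (cx,cy)=(0.5245,-0.8514)
member 3 (1-3): L=2.5985, (cx,cy)=(0.9990,0.0439)
member 4 (2-3): L=2.4070, (cx,cy)=(0.6286,0.7777)
solve A·x = −loads:
  F[0-1] = -284.5134 N (compression)
  F[0-2] = +274.0050 N (tension)
  F[1-2] = -522.4091 N (compression)
  F[1-3] = +0.0000 N (tension)
  F[2-3] = -0.0000 N (compression)
  Rx@0 = -82.2400 N
  Ry@0 = +210.1763 N
  Ry@2 = +444.7837 N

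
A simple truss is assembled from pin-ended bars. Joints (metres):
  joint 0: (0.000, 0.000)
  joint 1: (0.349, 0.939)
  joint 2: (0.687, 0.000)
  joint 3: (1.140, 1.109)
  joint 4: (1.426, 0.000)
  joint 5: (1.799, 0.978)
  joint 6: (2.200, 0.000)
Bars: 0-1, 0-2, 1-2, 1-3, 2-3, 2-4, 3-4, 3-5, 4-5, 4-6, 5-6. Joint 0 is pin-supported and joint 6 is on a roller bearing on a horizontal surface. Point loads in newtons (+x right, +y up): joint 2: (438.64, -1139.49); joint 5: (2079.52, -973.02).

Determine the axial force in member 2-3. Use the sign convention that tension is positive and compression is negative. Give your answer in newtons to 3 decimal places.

1197.148

N=7 nodes, M=11 members, R=3 reactions → 2N=14, M+R=14
member 0 (0-1): L=1.0018, (cx,cy)=(0.3484,0.9374)
member 1 (0-2): L=0.6870, (cx,cy)=(1.0000,0.0000)
member 2 (1-2): L=0.9980, (cx,cy)=(0.3387,-0.9409)
member 3 (1-3): L=0.8091, (cx,cy)=(0.9777,0.2101)
member 4 (2-3): L=1.1980, (cx,cy)=(0.3781,0.9257)
member 5 (2-4): L=0.7390, (cx,cy)=(1.0000,0.0000)
member 6 (3-4): L=1.1453, (cx,cy)=(0.2497,-0.9683)
member 7 (3-5): L=0.6719, (cx,cy)=(0.9808,-0.1950)
member 8 (4-5): L=1.0467, (cx,cy)=(0.3564,0.9344)
member 9 (4-6): L=0.7740, (cx,cy)=(1.0000,0.0000)
member 10 (5-6): L=1.0570, (cx,cy)=(0.3794,-0.9252)
solve A·x = −loads:
  F[0-1] = -39.0166 N (compression)
  F[0-2] = +2531.7529 N (tension)
  F[1-2] = +33.1964 N (tension)
  F[1-3] = -25.4031 N (compression)
  F[2-3] = +1197.1482 N (tension)
  F[2-4] = +1651.6601 N (tension)
  F[3-4] = -1293.1311 N (compression)
  F[3-5] = +765.4702 N (tension)
  F[4-5] = +1340.1407 N (tension)
  F[4-6] = +851.1770 N (tension)
  F[5-6] = -2243.6622 N (compression)
  Rx@0 = -2518.1600 N
  Ry@0 = +36.5722 N
  Ry@6 = +2075.9378 N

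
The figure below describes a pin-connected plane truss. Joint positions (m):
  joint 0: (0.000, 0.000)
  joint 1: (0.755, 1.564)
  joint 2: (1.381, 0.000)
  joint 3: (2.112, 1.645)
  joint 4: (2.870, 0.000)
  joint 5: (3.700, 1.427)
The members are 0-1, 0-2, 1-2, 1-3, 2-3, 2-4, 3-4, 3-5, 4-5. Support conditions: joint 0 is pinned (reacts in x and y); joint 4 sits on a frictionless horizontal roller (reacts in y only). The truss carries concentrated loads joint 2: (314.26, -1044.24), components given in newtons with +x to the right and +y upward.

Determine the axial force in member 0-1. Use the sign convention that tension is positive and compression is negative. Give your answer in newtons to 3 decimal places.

N=6 nodes, M=9 members, R=3 reactions → 2N=12, M+R=12
member 0 (0-1): L=1.7367, (cx,cy)=(0.4347,0.9006)
member 1 (0-2): L=1.3810, (cx,cy)=(1.0000,0.0000)
member 2 (1-2): L=1.6846, (cx,cy)=(0.3716,-0.9284)
member 3 (1-3): L=1.3594, (cx,cy)=(0.9982,0.0596)
member 4 (2-3): L=1.8001, (cx,cy)=(0.4061,0.9138)
member 5 (2-4): L=1.4890, (cx,cy)=(1.0000,0.0000)
member 6 (3-4): L=1.8112, (cx,cy)=(0.4185,-0.9082)
member 7 (3-5): L=1.6029, (cx,cy)=(0.9907,-0.1360)
member 8 (4-5): L=1.6508, (cx,cy)=(0.5028,0.8644)
solve A·x = −loads:
  F[0-1] = -601.5902 N (compression)
  F[0-2] = +575.7911 N (tension)
  F[1-2] = +553.5140 N (tension)
  F[1-3] = -468.0459 N (compression)
  F[2-3] = +580.3683 N (tension)
  F[2-4] = +231.5343 N (tension)
  F[3-4] = -553.2509 N (compression)
  F[3-5] = -0.0000 N (compression)
  F[4-5] = +0.0000 N (tension)
  Rx@0 = -314.2600 N
  Ry@0 = +541.7677 N
  Ry@4 = +502.4723 N

-601.590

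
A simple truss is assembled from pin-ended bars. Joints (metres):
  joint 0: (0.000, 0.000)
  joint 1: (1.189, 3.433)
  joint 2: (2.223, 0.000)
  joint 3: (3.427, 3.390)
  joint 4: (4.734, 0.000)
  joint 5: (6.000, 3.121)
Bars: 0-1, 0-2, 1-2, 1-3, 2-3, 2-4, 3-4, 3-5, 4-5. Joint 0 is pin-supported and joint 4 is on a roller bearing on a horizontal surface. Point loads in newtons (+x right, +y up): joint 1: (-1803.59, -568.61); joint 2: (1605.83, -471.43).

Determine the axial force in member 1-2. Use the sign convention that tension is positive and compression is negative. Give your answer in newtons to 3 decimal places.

1464.034

N=6 nodes, M=9 members, R=3 reactions → 2N=12, M+R=12
member 0 (0-1): L=3.6331, (cx,cy)=(0.3273,0.9449)
member 1 (0-2): L=2.2230, (cx,cy)=(1.0000,0.0000)
member 2 (1-2): L=3.5853, (cx,cy)=(0.2884,-0.9575)
member 3 (1-3): L=2.2384, (cx,cy)=(0.9998,-0.0192)
member 4 (2-3): L=3.5975, (cx,cy)=(0.3347,0.9423)
member 5 (2-4): L=2.5110, (cx,cy)=(1.0000,0.0000)
member 6 (3-4): L=3.6332, (cx,cy)=(0.3597,-0.9331)
member 7 (3-5): L=2.5870, (cx,cy)=(0.9946,-0.1040)
member 8 (4-5): L=3.3680, (cx,cy)=(0.3759,0.9267)
solve A·x = −loads:
  F[0-1] = -2099.3911 N (compression)
  F[0-2] = +489.3104 N (tension)
  F[1-2] = +1464.0340 N (tension)
  F[1-3] = +694.4250 N (tension)
  F[2-3] = -987.3367 N (compression)
  F[2-4] = -363.8544 N (compression)
  F[3-4] = +1011.4507 N (tension)
  F[3-5] = +0.0000 N (tension)
  F[4-5] = -0.0000 N (compression)
  Rx@0 = +197.7600 N
  Ry@0 = +1983.7785 N
  Ry@4 = -943.7385 N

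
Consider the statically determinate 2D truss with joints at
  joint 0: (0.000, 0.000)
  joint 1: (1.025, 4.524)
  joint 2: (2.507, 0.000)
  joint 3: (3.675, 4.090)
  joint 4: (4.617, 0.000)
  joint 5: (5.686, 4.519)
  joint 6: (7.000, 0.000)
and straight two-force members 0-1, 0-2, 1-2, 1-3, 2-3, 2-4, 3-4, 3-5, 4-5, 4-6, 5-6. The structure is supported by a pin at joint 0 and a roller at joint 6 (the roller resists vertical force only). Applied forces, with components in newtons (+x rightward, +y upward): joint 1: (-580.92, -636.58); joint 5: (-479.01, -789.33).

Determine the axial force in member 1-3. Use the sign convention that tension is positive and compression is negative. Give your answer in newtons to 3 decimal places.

N=7 nodes, M=11 members, R=3 reactions → 2N=14, M+R=14
member 0 (0-1): L=4.6387, (cx,cy)=(0.2210,0.9753)
member 1 (0-2): L=2.5070, (cx,cy)=(1.0000,0.0000)
member 2 (1-2): L=4.7606, (cx,cy)=(0.3113,-0.9503)
member 3 (1-3): L=2.6853, (cx,cy)=(0.9869,-0.1616)
member 4 (2-3): L=4.2535, (cx,cy)=(0.2746,0.9616)
member 5 (2-4): L=2.1100, (cx,cy)=(1.0000,0.0000)
member 6 (3-4): L=4.1971, (cx,cy)=(0.2244,-0.9745)
member 7 (3-5): L=2.0562, (cx,cy)=(0.9780,0.2086)
member 8 (4-5): L=4.6437, (cx,cy)=(0.2302,0.9731)
member 9 (4-6): L=2.3830, (cx,cy)=(1.0000,0.0000)
member 10 (5-6): L=4.7062, (cx,cy)=(0.2792,-0.9602)
solve A·x = −loads:
  F[0-1] = -1411.0914 N (compression)
  F[0-2] = -748.1228 N (compression)
  F[1-2] = +773.4211 N (tension)
  F[1-3] = +28.7181 N (tension)
  F[2-3] = -764.3720 N (compression)
  F[2-4] = -297.4563 N (compression)
  F[3-4] = +685.5662 N (tension)
  F[3-5] = -342.9708 N (compression)
  F[4-5] = -686.5137 N (compression)
  F[4-6] = +14.4512 N (tension)
  F[5-6] = -51.7579 N (compression)
  Rx@0 = +1059.9300 N
  Ry@0 = +1376.2105 N
  Ry@6 = +49.6995 N

28.718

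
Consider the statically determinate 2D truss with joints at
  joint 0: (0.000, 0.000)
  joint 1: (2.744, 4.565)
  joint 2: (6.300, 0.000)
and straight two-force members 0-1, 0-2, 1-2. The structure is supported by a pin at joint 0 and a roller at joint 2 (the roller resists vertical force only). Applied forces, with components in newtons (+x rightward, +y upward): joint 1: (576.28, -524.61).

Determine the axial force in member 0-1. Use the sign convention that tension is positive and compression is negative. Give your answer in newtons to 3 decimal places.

141.715

N=3 nodes, M=3 members, R=3 reactions → 2N=6, M+R=6
member 0 (0-1): L=5.3262, (cx,cy)=(0.5152,0.8571)
member 1 (0-2): L=6.3000, (cx,cy)=(1.0000,0.0000)
member 2 (1-2): L=5.7866, (cx,cy)=(0.6145,-0.7889)
solve A·x = −loads:
  F[0-1] = +141.7153 N (tension)
  F[0-2] = +503.2703 N (tension)
  F[1-2] = -818.9560 N (compression)
  Rx@0 = -576.2800 N
  Ry@0 = -121.4611 N
  Ry@2 = +646.0711 N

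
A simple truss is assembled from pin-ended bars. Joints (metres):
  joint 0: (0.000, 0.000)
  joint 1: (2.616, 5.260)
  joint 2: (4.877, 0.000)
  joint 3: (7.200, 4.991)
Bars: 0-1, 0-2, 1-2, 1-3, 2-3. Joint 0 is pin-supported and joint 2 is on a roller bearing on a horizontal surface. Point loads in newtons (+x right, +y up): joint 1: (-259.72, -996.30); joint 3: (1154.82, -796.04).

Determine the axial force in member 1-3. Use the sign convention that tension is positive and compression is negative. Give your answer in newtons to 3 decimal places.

N=4 nodes, M=5 members, R=3 reactions → 2N=8, M+R=8
member 0 (0-1): L=5.8746, (cx,cy)=(0.4453,0.8954)
member 1 (0-2): L=4.8770, (cx,cy)=(1.0000,0.0000)
member 2 (1-2): L=5.7254, (cx,cy)=(0.3949,-0.9187)
member 3 (1-3): L=4.5919, (cx,cy)=(0.9983,-0.0586)
member 4 (2-3): L=5.5051, (cx,cy)=(0.4220,0.9066)
solve A·x = −loads:
  F[0-1] = +914.6703 N (tension)
  F[0-2] = +487.7918 N (tension)
  F[1-2] = -2070.7139 N (compression)
  F[1-3] = +1487.3278 N (tension)
  F[2-3] = -781.9352 N (compression)
  Rx@0 = -895.1000 N
  Ry@0 = -818.9760 N
  Ry@2 = +2611.3160 N

1487.328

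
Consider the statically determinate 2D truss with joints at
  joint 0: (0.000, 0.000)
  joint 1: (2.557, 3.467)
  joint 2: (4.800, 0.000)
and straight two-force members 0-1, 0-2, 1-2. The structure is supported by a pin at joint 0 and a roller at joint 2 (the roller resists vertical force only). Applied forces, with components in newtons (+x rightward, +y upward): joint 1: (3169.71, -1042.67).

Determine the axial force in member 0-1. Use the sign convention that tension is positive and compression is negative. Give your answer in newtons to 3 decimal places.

2239.363

N=3 nodes, M=3 members, R=3 reactions → 2N=6, M+R=6
member 0 (0-1): L=4.3079, (cx,cy)=(0.5936,0.8048)
member 1 (0-2): L=4.8000, (cx,cy)=(1.0000,0.0000)
member 2 (1-2): L=4.1293, (cx,cy)=(0.5432,-0.8396)
solve A·x = −loads:
  F[0-1] = +2239.3630 N (tension)
  F[0-2] = +1840.5242 N (tension)
  F[1-2] = -3388.3553 N (compression)
  Rx@0 = -3169.7100 N
  Ry@0 = -1802.2241 N
  Ry@2 = +2844.8941 N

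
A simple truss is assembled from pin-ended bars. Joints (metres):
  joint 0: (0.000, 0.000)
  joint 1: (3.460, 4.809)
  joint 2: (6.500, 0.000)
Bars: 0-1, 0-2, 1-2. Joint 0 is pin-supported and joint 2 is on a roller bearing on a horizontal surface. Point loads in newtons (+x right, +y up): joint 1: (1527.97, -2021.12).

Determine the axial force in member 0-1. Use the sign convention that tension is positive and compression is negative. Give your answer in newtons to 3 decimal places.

N=3 nodes, M=3 members, R=3 reactions → 2N=6, M+R=6
member 0 (0-1): L=5.9244, (cx,cy)=(0.5840,0.8117)
member 1 (0-2): L=6.5000, (cx,cy)=(1.0000,0.0000)
member 2 (1-2): L=5.6893, (cx,cy)=(0.5343,-0.8453)
solve A·x = −loads:
  F[0-1] = +228.1545 N (tension)
  F[0-2] = +1394.7212 N (tension)
  F[1-2] = -2610.1910 N (compression)
  Rx@0 = -1527.9700 N
  Ry@0 = -185.2005 N
  Ry@2 = +2206.3205 N

228.154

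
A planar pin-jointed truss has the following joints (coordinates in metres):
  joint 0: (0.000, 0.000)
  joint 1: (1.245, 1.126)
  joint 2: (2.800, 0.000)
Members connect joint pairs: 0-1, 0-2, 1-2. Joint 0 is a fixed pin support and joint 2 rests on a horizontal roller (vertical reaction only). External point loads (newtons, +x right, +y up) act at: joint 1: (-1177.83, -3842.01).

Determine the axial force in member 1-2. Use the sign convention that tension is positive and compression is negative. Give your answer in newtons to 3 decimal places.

N=3 nodes, M=3 members, R=3 reactions → 2N=6, M+R=6
member 0 (0-1): L=1.6787, (cx,cy)=(0.7417,0.6708)
member 1 (0-2): L=2.8000, (cx,cy)=(1.0000,0.0000)
member 2 (1-2): L=1.9199, (cx,cy)=(0.8100,-0.5865)
solve A·x = −loads:
  F[0-1] = -3887.0734 N (compression)
  F[0-2] = +1705.0677 N (tension)
  F[1-2] = -2105.1501 N (compression)
  Rx@0 = +1177.8300 N
  Ry@0 = +2607.3436 N
  Ry@2 = +1234.6664 N

-2105.150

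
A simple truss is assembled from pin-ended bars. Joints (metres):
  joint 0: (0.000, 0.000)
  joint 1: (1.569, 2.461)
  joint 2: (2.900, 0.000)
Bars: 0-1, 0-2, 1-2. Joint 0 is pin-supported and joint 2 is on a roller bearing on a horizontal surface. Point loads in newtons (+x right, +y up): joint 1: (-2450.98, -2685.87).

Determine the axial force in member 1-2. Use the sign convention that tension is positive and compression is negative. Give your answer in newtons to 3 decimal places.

N=3 nodes, M=3 members, R=3 reactions → 2N=6, M+R=6
member 0 (0-1): L=2.9186, (cx,cy)=(0.5376,0.8432)
member 1 (0-2): L=2.9000, (cx,cy)=(1.0000,0.0000)
member 2 (1-2): L=2.7979, (cx,cy)=(0.4757,-0.8796)
solve A·x = −loads:
  F[0-1] = -3928.6478 N (compression)
  F[0-2] = -338.9989 N (compression)
  F[1-2] = +712.6034 N (tension)
  Rx@0 = +2450.9800 N
  Ry@0 = +3312.6741 N
  Ry@2 = -626.8041 N

712.603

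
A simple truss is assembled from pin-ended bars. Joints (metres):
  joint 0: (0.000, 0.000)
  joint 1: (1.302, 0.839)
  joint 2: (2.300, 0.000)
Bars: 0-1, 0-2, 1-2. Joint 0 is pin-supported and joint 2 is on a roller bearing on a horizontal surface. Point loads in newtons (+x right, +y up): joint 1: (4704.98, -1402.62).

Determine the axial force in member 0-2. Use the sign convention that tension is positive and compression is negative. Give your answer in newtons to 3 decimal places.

2986.030

N=3 nodes, M=3 members, R=3 reactions → 2N=6, M+R=6
member 0 (0-1): L=1.5489, (cx,cy)=(0.8406,0.5417)
member 1 (0-2): L=2.3000, (cx,cy)=(1.0000,0.0000)
member 2 (1-2): L=1.3038, (cx,cy)=(0.7654,-0.6435)
solve A·x = −loads:
  F[0-1] = +2044.9312 N (tension)
  F[0-2] = +2986.0300 N (tension)
  F[1-2] = -3901.0229 N (compression)
  Rx@0 = -4704.9800 N
  Ry@0 = -1107.6798 N
  Ry@2 = +2510.2998 N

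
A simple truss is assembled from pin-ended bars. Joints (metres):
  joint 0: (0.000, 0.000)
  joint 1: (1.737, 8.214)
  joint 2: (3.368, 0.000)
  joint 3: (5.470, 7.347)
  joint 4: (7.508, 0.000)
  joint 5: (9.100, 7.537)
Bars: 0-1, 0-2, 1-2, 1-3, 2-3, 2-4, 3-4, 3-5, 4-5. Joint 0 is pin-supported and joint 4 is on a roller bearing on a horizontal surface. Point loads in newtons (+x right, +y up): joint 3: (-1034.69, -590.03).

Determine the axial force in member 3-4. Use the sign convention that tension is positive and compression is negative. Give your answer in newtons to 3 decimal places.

N=6 nodes, M=9 members, R=3 reactions → 2N=12, M+R=12
member 0 (0-1): L=8.3957, (cx,cy)=(0.2069,0.9784)
member 1 (0-2): L=3.3680, (cx,cy)=(1.0000,0.0000)
member 2 (1-2): L=8.3744, (cx,cy)=(0.1948,-0.9809)
member 3 (1-3): L=3.8324, (cx,cy)=(0.9741,-0.2262)
member 4 (2-3): L=7.6418, (cx,cy)=(0.2751,0.9614)
member 5 (2-4): L=4.1400, (cx,cy)=(1.0000,0.0000)
member 6 (3-4): L=7.6244, (cx,cy)=(0.2673,-0.9636)
member 7 (3-5): L=3.6350, (cx,cy)=(0.9986,0.0523)
member 8 (4-5): L=7.7033, (cx,cy)=(0.2067,0.9784)
solve A·x = −loads:
  F[0-1] = -1198.5956 N (compression)
  F[0-2] = -786.7092 N (compression)
  F[1-2] = +1314.9149 N (tension)
  F[1-3] = -517.4918 N (compression)
  F[2-3] = -1341.4827 N (compression)
  F[2-4] = -161.6176 N (compression)
  F[3-4] = +604.6327 N (tension)
  F[3-5] = -0.0000 N (tension)
  F[4-5] = -0.0000 N (tension)
  Rx@0 = +1034.6900 N
  Ry@0 = +1172.6623 N
  Ry@4 = -582.6323 N

604.633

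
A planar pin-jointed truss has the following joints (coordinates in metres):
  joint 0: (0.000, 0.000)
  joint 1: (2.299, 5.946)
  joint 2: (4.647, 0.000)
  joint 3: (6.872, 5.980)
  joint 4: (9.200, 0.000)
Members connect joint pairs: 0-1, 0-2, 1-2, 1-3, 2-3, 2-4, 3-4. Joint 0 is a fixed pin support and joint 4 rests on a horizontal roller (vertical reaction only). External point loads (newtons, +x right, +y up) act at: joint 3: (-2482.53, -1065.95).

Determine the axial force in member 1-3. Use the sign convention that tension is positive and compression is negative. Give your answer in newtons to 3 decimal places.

-1467.654

N=5 nodes, M=7 members, R=3 reactions → 2N=10, M+R=10
member 0 (0-1): L=6.3750, (cx,cy)=(0.3606,0.9327)
member 1 (0-2): L=4.6470, (cx,cy)=(1.0000,0.0000)
member 2 (1-2): L=6.3928, (cx,cy)=(0.3673,-0.9301)
member 3 (1-3): L=4.5731, (cx,cy)=(1.0000,0.0074)
member 4 (2-3): L=6.3805, (cx,cy)=(0.3487,0.9372)
member 5 (2-4): L=4.5530, (cx,cy)=(1.0000,0.0000)
member 6 (3-4): L=6.4172, (cx,cy)=(0.3628,-0.9319)
solve A·x = −loads:
  F[0-1] = -2019.2529 N (compression)
  F[0-2] = -1754.3292 N (compression)
  F[1-2] = +2013.1702 N (tension)
  F[1-3] = -1467.6539 N (compression)
  F[2-3] = -1997.8756 N (compression)
  F[2-4] = -318.2221 N (compression)
  F[3-4] = +877.1835 N (tension)
  Rx@0 = +2482.5300 N
  Ry@0 = +1883.3762 N
  Ry@4 = -817.4262 N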